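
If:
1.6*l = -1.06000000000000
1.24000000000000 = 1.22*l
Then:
No Solution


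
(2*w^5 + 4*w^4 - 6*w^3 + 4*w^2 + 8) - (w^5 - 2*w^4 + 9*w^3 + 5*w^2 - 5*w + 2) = w^5 + 6*w^4 - 15*w^3 - w^2 + 5*w + 6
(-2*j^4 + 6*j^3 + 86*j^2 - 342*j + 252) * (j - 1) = -2*j^5 + 8*j^4 + 80*j^3 - 428*j^2 + 594*j - 252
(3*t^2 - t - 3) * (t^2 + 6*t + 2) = 3*t^4 + 17*t^3 - 3*t^2 - 20*t - 6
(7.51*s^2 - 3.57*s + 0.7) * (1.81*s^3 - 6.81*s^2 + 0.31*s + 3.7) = 13.5931*s^5 - 57.6048*s^4 + 27.9068*s^3 + 21.9133*s^2 - 12.992*s + 2.59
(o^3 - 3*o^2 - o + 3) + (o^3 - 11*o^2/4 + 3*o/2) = 2*o^3 - 23*o^2/4 + o/2 + 3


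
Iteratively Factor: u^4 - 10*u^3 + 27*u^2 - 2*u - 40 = (u - 2)*(u^3 - 8*u^2 + 11*u + 20) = (u - 5)*(u - 2)*(u^2 - 3*u - 4) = (u - 5)*(u - 2)*(u + 1)*(u - 4)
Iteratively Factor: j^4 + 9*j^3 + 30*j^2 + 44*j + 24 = (j + 3)*(j^3 + 6*j^2 + 12*j + 8) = (j + 2)*(j + 3)*(j^2 + 4*j + 4) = (j + 2)^2*(j + 3)*(j + 2)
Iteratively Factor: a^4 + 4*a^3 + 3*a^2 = (a + 1)*(a^3 + 3*a^2) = a*(a + 1)*(a^2 + 3*a) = a^2*(a + 1)*(a + 3)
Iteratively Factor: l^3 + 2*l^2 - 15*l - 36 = (l + 3)*(l^2 - l - 12) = (l + 3)^2*(l - 4)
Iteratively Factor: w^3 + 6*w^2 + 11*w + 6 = (w + 2)*(w^2 + 4*w + 3) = (w + 2)*(w + 3)*(w + 1)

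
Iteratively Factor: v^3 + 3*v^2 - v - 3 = (v - 1)*(v^2 + 4*v + 3) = (v - 1)*(v + 1)*(v + 3)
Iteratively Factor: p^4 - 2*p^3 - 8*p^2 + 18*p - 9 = (p - 1)*(p^3 - p^2 - 9*p + 9) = (p - 3)*(p - 1)*(p^2 + 2*p - 3) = (p - 3)*(p - 1)*(p + 3)*(p - 1)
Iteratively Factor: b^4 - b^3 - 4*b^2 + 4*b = (b - 1)*(b^3 - 4*b) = (b - 1)*(b + 2)*(b^2 - 2*b) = b*(b - 1)*(b + 2)*(b - 2)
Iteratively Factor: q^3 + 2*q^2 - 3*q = (q - 1)*(q^2 + 3*q) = (q - 1)*(q + 3)*(q)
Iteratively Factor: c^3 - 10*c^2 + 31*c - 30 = (c - 5)*(c^2 - 5*c + 6) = (c - 5)*(c - 2)*(c - 3)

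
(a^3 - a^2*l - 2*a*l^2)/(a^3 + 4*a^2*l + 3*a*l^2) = (a - 2*l)/(a + 3*l)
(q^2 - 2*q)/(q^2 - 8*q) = (q - 2)/(q - 8)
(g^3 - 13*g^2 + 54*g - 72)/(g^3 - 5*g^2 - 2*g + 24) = (g - 6)/(g + 2)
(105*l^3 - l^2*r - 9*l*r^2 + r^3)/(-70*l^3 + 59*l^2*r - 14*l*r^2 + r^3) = (3*l + r)/(-2*l + r)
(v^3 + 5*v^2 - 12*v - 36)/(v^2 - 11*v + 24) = (v^2 + 8*v + 12)/(v - 8)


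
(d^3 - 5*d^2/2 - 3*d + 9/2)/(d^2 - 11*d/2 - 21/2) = (d^2 - 4*d + 3)/(d - 7)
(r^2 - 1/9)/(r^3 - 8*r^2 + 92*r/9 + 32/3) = (9*r^2 - 1)/(9*r^3 - 72*r^2 + 92*r + 96)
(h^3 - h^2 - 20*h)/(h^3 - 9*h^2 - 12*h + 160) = h/(h - 8)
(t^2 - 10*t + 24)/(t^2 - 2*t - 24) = (t - 4)/(t + 4)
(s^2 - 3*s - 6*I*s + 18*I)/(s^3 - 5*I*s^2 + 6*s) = (s - 3)/(s*(s + I))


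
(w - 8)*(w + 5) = w^2 - 3*w - 40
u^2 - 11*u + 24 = (u - 8)*(u - 3)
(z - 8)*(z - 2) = z^2 - 10*z + 16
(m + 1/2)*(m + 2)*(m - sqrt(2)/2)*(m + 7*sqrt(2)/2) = m^4 + 5*m^3/2 + 3*sqrt(2)*m^3 - 5*m^2/2 + 15*sqrt(2)*m^2/2 - 35*m/4 + 3*sqrt(2)*m - 7/2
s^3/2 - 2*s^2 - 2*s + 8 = (s/2 + 1)*(s - 4)*(s - 2)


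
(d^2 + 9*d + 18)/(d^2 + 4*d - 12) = (d + 3)/(d - 2)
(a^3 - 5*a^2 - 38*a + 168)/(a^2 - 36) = (a^2 - 11*a + 28)/(a - 6)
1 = 1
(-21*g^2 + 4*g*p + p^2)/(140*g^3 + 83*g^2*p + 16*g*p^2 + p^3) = (-3*g + p)/(20*g^2 + 9*g*p + p^2)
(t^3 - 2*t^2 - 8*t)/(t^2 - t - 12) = t*(t + 2)/(t + 3)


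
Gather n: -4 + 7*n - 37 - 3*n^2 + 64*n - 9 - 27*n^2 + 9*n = -30*n^2 + 80*n - 50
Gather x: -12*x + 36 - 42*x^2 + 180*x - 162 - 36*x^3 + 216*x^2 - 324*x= -36*x^3 + 174*x^2 - 156*x - 126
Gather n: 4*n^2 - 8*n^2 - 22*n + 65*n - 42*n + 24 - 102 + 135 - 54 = -4*n^2 + n + 3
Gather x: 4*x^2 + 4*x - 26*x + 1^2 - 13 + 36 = 4*x^2 - 22*x + 24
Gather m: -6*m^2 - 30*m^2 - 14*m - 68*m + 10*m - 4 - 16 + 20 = -36*m^2 - 72*m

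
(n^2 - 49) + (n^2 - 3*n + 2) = 2*n^2 - 3*n - 47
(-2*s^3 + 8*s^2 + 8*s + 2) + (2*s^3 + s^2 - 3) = 9*s^2 + 8*s - 1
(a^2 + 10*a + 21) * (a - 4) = a^3 + 6*a^2 - 19*a - 84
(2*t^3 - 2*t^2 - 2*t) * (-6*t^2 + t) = -12*t^5 + 14*t^4 + 10*t^3 - 2*t^2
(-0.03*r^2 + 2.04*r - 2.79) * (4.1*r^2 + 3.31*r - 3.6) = -0.123*r^4 + 8.2647*r^3 - 4.5786*r^2 - 16.5789*r + 10.044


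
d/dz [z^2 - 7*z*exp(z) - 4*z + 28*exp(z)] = -7*z*exp(z) + 2*z + 21*exp(z) - 4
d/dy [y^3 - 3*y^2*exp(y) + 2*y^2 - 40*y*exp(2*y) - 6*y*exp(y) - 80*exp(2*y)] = -3*y^2*exp(y) + 3*y^2 - 80*y*exp(2*y) - 12*y*exp(y) + 4*y - 200*exp(2*y) - 6*exp(y)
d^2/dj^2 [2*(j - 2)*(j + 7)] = 4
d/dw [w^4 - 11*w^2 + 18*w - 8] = 4*w^3 - 22*w + 18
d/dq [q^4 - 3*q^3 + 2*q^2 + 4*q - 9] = 4*q^3 - 9*q^2 + 4*q + 4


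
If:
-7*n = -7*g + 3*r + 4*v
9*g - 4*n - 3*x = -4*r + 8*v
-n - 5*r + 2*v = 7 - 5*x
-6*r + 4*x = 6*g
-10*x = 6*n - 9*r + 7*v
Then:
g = -2345/3672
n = -1099/459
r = 11935/3672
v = 259/408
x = 4795/1224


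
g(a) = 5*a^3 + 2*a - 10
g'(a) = 15*a^2 + 2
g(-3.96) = -328.42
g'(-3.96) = 237.22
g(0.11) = -9.77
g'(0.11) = 2.18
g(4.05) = 330.25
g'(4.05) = 248.04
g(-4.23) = -396.89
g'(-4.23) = 270.39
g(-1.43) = -27.48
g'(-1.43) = 32.67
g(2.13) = 42.58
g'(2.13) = 70.05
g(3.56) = 222.71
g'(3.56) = 192.10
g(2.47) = 70.29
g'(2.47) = 93.51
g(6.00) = 1082.00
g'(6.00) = 542.00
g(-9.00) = -3673.00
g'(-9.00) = 1217.00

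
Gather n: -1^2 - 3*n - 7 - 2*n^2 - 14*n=-2*n^2 - 17*n - 8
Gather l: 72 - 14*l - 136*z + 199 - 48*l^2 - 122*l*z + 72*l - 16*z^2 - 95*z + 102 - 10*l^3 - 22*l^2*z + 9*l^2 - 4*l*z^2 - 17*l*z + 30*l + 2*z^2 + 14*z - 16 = -10*l^3 + l^2*(-22*z - 39) + l*(-4*z^2 - 139*z + 88) - 14*z^2 - 217*z + 357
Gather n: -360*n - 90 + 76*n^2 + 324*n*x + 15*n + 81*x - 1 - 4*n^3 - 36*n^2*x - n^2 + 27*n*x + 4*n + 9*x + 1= -4*n^3 + n^2*(75 - 36*x) + n*(351*x - 341) + 90*x - 90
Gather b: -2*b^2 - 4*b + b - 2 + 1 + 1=-2*b^2 - 3*b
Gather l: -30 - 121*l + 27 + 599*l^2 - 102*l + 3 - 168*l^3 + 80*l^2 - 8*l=-168*l^3 + 679*l^2 - 231*l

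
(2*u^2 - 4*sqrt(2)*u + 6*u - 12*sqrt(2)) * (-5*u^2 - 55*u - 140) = -10*u^4 - 140*u^3 + 20*sqrt(2)*u^3 - 610*u^2 + 280*sqrt(2)*u^2 - 840*u + 1220*sqrt(2)*u + 1680*sqrt(2)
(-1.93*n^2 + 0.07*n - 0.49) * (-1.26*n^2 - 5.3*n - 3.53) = 2.4318*n^4 + 10.1408*n^3 + 7.0593*n^2 + 2.3499*n + 1.7297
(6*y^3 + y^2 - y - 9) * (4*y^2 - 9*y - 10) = 24*y^5 - 50*y^4 - 73*y^3 - 37*y^2 + 91*y + 90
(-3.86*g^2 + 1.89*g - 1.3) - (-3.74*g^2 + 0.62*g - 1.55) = -0.12*g^2 + 1.27*g + 0.25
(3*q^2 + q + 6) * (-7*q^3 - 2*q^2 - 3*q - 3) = -21*q^5 - 13*q^4 - 53*q^3 - 24*q^2 - 21*q - 18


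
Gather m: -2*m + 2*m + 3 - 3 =0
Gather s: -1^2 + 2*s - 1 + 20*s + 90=22*s + 88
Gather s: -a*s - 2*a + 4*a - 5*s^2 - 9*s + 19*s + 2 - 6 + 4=2*a - 5*s^2 + s*(10 - a)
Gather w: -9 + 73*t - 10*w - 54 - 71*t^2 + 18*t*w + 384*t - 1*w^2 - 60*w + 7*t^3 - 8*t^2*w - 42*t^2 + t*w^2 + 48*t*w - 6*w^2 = 7*t^3 - 113*t^2 + 457*t + w^2*(t - 7) + w*(-8*t^2 + 66*t - 70) - 63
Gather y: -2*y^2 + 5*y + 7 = -2*y^2 + 5*y + 7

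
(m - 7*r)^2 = m^2 - 14*m*r + 49*r^2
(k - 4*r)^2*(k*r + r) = k^3*r - 8*k^2*r^2 + k^2*r + 16*k*r^3 - 8*k*r^2 + 16*r^3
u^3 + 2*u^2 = u^2*(u + 2)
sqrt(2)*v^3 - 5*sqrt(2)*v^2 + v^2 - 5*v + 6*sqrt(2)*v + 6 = (v - 3)*(v - 2)*(sqrt(2)*v + 1)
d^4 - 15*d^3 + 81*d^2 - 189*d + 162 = (d - 6)*(d - 3)^3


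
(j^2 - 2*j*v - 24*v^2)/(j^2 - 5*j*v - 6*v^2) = (j + 4*v)/(j + v)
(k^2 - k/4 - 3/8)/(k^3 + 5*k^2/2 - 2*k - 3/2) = (k - 3/4)/(k^2 + 2*k - 3)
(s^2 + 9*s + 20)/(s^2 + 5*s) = (s + 4)/s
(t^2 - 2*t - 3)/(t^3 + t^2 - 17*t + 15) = (t + 1)/(t^2 + 4*t - 5)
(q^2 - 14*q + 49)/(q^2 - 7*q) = (q - 7)/q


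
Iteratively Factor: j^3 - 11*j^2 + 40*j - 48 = (j - 4)*(j^2 - 7*j + 12) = (j - 4)*(j - 3)*(j - 4)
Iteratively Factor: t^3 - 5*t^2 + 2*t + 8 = (t - 4)*(t^2 - t - 2) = (t - 4)*(t - 2)*(t + 1)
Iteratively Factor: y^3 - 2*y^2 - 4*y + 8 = (y + 2)*(y^2 - 4*y + 4) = (y - 2)*(y + 2)*(y - 2)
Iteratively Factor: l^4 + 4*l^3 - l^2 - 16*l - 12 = (l + 2)*(l^3 + 2*l^2 - 5*l - 6) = (l + 1)*(l + 2)*(l^2 + l - 6) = (l - 2)*(l + 1)*(l + 2)*(l + 3)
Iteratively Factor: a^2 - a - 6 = (a - 3)*(a + 2)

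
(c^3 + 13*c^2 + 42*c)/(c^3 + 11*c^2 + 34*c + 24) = c*(c + 7)/(c^2 + 5*c + 4)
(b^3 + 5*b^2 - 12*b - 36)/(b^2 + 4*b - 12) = (b^2 - b - 6)/(b - 2)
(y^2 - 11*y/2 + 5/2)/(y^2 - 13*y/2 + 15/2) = (2*y - 1)/(2*y - 3)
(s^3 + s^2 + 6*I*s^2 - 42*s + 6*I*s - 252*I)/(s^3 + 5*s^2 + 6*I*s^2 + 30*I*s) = (s^2 + s - 42)/(s*(s + 5))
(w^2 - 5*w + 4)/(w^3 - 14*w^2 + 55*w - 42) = (w - 4)/(w^2 - 13*w + 42)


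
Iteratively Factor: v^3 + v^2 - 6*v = (v + 3)*(v^2 - 2*v) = v*(v + 3)*(v - 2)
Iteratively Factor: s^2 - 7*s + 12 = (s - 3)*(s - 4)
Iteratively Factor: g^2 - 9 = (g - 3)*(g + 3)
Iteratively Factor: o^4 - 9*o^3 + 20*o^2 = (o - 5)*(o^3 - 4*o^2) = o*(o - 5)*(o^2 - 4*o) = o*(o - 5)*(o - 4)*(o)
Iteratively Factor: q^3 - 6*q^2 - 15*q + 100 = (q - 5)*(q^2 - q - 20) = (q - 5)^2*(q + 4)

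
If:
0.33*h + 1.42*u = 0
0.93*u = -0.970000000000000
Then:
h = 4.49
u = -1.04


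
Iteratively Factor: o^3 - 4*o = (o - 2)*(o^2 + 2*o) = (o - 2)*(o + 2)*(o)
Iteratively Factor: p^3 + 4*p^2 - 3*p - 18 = (p - 2)*(p^2 + 6*p + 9) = (p - 2)*(p + 3)*(p + 3)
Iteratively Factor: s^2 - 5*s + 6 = (s - 3)*(s - 2)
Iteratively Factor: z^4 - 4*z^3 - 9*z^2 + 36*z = (z - 4)*(z^3 - 9*z) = (z - 4)*(z + 3)*(z^2 - 3*z) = (z - 4)*(z - 3)*(z + 3)*(z)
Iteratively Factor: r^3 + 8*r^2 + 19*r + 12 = (r + 4)*(r^2 + 4*r + 3) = (r + 1)*(r + 4)*(r + 3)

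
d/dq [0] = 0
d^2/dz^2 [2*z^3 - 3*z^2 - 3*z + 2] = 12*z - 6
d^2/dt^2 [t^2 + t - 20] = 2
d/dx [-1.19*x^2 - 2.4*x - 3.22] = -2.38*x - 2.4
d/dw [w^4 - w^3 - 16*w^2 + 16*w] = 4*w^3 - 3*w^2 - 32*w + 16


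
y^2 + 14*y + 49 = (y + 7)^2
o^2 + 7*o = o*(o + 7)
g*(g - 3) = g^2 - 3*g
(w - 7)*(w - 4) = w^2 - 11*w + 28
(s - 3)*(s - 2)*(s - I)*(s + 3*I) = s^4 - 5*s^3 + 2*I*s^3 + 9*s^2 - 10*I*s^2 - 15*s + 12*I*s + 18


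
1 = 1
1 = 1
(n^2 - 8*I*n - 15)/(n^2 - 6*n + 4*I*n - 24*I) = (n^2 - 8*I*n - 15)/(n^2 + n*(-6 + 4*I) - 24*I)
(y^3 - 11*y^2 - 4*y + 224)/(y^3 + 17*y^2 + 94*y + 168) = (y^2 - 15*y + 56)/(y^2 + 13*y + 42)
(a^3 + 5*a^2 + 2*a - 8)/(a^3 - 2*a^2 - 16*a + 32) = (a^2 + a - 2)/(a^2 - 6*a + 8)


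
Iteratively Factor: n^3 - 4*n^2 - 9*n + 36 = (n + 3)*(n^2 - 7*n + 12) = (n - 4)*(n + 3)*(n - 3)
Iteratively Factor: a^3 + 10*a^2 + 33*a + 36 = (a + 3)*(a^2 + 7*a + 12) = (a + 3)^2*(a + 4)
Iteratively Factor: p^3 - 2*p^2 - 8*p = (p)*(p^2 - 2*p - 8) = p*(p - 4)*(p + 2)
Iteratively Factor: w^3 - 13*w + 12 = (w - 3)*(w^2 + 3*w - 4) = (w - 3)*(w - 1)*(w + 4)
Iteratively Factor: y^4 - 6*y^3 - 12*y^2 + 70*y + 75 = (y - 5)*(y^3 - y^2 - 17*y - 15) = (y - 5)^2*(y^2 + 4*y + 3) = (y - 5)^2*(y + 1)*(y + 3)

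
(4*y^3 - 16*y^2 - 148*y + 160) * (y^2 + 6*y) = 4*y^5 + 8*y^4 - 244*y^3 - 728*y^2 + 960*y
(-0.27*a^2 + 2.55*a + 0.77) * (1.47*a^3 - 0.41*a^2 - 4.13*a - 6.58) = -0.3969*a^5 + 3.8592*a^4 + 1.2015*a^3 - 9.0706*a^2 - 19.9591*a - 5.0666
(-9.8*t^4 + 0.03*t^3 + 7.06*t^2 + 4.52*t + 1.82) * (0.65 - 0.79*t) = 7.742*t^5 - 6.3937*t^4 - 5.5579*t^3 + 1.0182*t^2 + 1.5002*t + 1.183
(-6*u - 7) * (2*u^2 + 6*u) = -12*u^3 - 50*u^2 - 42*u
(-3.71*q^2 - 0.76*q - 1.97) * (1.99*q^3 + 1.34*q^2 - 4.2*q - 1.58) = -7.3829*q^5 - 6.4838*q^4 + 10.6433*q^3 + 6.414*q^2 + 9.4748*q + 3.1126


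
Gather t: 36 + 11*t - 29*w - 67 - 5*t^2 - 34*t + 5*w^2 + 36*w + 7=-5*t^2 - 23*t + 5*w^2 + 7*w - 24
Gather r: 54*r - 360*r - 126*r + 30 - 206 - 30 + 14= -432*r - 192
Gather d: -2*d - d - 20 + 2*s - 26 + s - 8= -3*d + 3*s - 54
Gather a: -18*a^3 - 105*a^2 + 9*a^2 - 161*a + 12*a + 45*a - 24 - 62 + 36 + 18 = -18*a^3 - 96*a^2 - 104*a - 32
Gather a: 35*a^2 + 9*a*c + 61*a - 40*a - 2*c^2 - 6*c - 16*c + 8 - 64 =35*a^2 + a*(9*c + 21) - 2*c^2 - 22*c - 56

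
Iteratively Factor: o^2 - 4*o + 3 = (o - 3)*(o - 1)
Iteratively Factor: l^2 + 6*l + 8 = (l + 4)*(l + 2)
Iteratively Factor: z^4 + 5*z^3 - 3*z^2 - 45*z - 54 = (z + 3)*(z^3 + 2*z^2 - 9*z - 18) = (z + 2)*(z + 3)*(z^2 - 9) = (z - 3)*(z + 2)*(z + 3)*(z + 3)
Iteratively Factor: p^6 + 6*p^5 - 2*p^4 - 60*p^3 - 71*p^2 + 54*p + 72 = (p + 2)*(p^5 + 4*p^4 - 10*p^3 - 40*p^2 + 9*p + 36) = (p + 1)*(p + 2)*(p^4 + 3*p^3 - 13*p^2 - 27*p + 36) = (p - 3)*(p + 1)*(p + 2)*(p^3 + 6*p^2 + 5*p - 12) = (p - 3)*(p + 1)*(p + 2)*(p + 4)*(p^2 + 2*p - 3) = (p - 3)*(p - 1)*(p + 1)*(p + 2)*(p + 4)*(p + 3)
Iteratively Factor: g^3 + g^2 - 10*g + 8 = (g - 1)*(g^2 + 2*g - 8) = (g - 1)*(g + 4)*(g - 2)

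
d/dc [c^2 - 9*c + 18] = 2*c - 9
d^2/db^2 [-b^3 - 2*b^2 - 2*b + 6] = -6*b - 4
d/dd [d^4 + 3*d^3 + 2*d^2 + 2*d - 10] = 4*d^3 + 9*d^2 + 4*d + 2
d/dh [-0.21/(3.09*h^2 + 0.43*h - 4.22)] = (1.2978*h + 0.0903)/(3.09*h^2 + 0.43*h - 4.22)^2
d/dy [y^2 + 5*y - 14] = 2*y + 5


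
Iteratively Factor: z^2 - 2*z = (z - 2)*(z)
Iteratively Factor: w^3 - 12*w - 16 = (w + 2)*(w^2 - 2*w - 8) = (w - 4)*(w + 2)*(w + 2)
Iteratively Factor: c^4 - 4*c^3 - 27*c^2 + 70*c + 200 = (c + 2)*(c^3 - 6*c^2 - 15*c + 100) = (c - 5)*(c + 2)*(c^2 - c - 20) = (c - 5)*(c + 2)*(c + 4)*(c - 5)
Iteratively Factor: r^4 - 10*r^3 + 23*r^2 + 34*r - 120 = (r - 5)*(r^3 - 5*r^2 - 2*r + 24) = (r - 5)*(r - 3)*(r^2 - 2*r - 8) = (r - 5)*(r - 3)*(r + 2)*(r - 4)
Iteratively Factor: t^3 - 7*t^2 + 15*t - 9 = (t - 3)*(t^2 - 4*t + 3) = (t - 3)*(t - 1)*(t - 3)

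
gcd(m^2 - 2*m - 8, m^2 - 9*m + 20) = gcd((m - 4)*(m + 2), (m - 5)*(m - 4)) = m - 4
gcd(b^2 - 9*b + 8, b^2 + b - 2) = b - 1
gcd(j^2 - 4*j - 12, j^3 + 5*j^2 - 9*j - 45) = 1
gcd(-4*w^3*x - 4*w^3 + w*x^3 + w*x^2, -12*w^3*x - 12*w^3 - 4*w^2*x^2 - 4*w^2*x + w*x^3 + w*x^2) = 2*w^2*x + 2*w^2 + w*x^2 + w*x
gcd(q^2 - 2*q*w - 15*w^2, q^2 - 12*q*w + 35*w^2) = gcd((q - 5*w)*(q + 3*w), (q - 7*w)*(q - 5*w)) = q - 5*w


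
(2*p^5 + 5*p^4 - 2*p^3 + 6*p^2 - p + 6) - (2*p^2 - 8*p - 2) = 2*p^5 + 5*p^4 - 2*p^3 + 4*p^2 + 7*p + 8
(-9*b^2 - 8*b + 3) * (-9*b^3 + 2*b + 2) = 81*b^5 + 72*b^4 - 45*b^3 - 34*b^2 - 10*b + 6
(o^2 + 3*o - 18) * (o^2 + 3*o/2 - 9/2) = o^4 + 9*o^3/2 - 18*o^2 - 81*o/2 + 81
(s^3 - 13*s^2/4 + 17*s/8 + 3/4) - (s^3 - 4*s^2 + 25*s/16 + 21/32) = 3*s^2/4 + 9*s/16 + 3/32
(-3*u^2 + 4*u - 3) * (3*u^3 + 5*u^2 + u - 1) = -9*u^5 - 3*u^4 + 8*u^3 - 8*u^2 - 7*u + 3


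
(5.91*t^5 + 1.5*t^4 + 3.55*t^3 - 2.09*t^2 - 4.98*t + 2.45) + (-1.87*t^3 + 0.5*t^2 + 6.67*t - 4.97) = 5.91*t^5 + 1.5*t^4 + 1.68*t^3 - 1.59*t^2 + 1.69*t - 2.52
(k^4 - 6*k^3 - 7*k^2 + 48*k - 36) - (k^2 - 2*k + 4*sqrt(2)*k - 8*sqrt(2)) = k^4 - 6*k^3 - 8*k^2 - 4*sqrt(2)*k + 50*k - 36 + 8*sqrt(2)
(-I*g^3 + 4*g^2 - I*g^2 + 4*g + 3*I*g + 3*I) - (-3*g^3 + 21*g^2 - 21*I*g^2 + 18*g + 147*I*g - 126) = 3*g^3 - I*g^3 - 17*g^2 + 20*I*g^2 - 14*g - 144*I*g + 126 + 3*I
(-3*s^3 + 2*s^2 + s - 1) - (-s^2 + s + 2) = -3*s^3 + 3*s^2 - 3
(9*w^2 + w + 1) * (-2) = -18*w^2 - 2*w - 2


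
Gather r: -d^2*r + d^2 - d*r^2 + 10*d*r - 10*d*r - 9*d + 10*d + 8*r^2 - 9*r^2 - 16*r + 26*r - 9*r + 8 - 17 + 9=d^2 + d + r^2*(-d - 1) + r*(1 - d^2)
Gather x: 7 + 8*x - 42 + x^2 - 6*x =x^2 + 2*x - 35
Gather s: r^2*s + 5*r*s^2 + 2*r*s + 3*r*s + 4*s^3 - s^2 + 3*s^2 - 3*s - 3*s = 4*s^3 + s^2*(5*r + 2) + s*(r^2 + 5*r - 6)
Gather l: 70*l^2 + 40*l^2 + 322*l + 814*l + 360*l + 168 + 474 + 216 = 110*l^2 + 1496*l + 858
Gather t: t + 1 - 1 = t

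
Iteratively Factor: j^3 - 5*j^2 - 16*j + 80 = (j - 5)*(j^2 - 16) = (j - 5)*(j - 4)*(j + 4)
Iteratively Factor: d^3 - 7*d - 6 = (d + 2)*(d^2 - 2*d - 3) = (d + 1)*(d + 2)*(d - 3)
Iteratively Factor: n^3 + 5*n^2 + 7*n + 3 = (n + 1)*(n^2 + 4*n + 3) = (n + 1)*(n + 3)*(n + 1)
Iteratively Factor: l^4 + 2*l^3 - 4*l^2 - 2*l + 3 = (l + 1)*(l^3 + l^2 - 5*l + 3) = (l - 1)*(l + 1)*(l^2 + 2*l - 3) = (l - 1)^2*(l + 1)*(l + 3)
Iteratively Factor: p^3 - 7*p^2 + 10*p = (p - 5)*(p^2 - 2*p) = (p - 5)*(p - 2)*(p)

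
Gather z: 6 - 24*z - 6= -24*z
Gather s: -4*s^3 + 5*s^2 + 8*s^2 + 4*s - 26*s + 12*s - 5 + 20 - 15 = -4*s^3 + 13*s^2 - 10*s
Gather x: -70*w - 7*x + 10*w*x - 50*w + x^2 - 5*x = -120*w + x^2 + x*(10*w - 12)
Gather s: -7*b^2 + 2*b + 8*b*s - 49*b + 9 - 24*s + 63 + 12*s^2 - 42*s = -7*b^2 - 47*b + 12*s^2 + s*(8*b - 66) + 72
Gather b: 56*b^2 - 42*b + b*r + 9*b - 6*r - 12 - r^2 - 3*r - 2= 56*b^2 + b*(r - 33) - r^2 - 9*r - 14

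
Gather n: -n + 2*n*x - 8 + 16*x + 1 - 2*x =n*(2*x - 1) + 14*x - 7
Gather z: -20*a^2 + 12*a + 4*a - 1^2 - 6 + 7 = -20*a^2 + 16*a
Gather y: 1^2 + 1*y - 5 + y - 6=2*y - 10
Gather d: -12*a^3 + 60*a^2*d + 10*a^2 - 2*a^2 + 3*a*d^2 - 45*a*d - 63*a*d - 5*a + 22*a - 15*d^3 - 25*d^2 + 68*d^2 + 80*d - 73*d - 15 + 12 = -12*a^3 + 8*a^2 + 17*a - 15*d^3 + d^2*(3*a + 43) + d*(60*a^2 - 108*a + 7) - 3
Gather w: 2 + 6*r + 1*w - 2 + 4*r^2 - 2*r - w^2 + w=4*r^2 + 4*r - w^2 + 2*w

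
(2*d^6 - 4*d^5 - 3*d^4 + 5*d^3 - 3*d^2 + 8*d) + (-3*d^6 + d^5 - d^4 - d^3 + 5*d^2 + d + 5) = -d^6 - 3*d^5 - 4*d^4 + 4*d^3 + 2*d^2 + 9*d + 5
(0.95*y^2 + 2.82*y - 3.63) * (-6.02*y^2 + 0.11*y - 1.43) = -5.719*y^4 - 16.8719*y^3 + 20.8043*y^2 - 4.4319*y + 5.1909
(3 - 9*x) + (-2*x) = 3 - 11*x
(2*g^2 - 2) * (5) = 10*g^2 - 10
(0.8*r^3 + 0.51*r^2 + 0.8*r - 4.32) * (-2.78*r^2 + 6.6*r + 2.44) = -2.224*r^5 + 3.8622*r^4 + 3.094*r^3 + 18.534*r^2 - 26.56*r - 10.5408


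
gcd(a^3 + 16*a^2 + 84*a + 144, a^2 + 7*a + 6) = a + 6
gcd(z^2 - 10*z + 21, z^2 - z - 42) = z - 7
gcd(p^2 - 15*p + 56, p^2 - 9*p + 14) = p - 7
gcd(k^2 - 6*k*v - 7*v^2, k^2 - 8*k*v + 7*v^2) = -k + 7*v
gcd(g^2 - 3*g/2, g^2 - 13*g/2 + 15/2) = g - 3/2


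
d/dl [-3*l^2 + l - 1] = 1 - 6*l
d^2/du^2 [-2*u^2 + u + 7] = -4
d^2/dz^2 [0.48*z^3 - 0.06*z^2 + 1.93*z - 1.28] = 2.88*z - 0.12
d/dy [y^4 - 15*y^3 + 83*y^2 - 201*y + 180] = 4*y^3 - 45*y^2 + 166*y - 201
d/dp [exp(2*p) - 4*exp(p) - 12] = 2*(exp(p) - 2)*exp(p)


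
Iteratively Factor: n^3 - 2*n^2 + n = (n - 1)*(n^2 - n) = (n - 1)^2*(n)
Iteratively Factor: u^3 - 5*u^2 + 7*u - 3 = (u - 1)*(u^2 - 4*u + 3) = (u - 3)*(u - 1)*(u - 1)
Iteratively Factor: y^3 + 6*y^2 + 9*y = (y)*(y^2 + 6*y + 9) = y*(y + 3)*(y + 3)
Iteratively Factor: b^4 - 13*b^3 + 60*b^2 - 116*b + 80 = (b - 2)*(b^3 - 11*b^2 + 38*b - 40) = (b - 2)^2*(b^2 - 9*b + 20) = (b - 5)*(b - 2)^2*(b - 4)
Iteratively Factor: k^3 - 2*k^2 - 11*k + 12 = (k + 3)*(k^2 - 5*k + 4) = (k - 1)*(k + 3)*(k - 4)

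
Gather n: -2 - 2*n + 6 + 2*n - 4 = 0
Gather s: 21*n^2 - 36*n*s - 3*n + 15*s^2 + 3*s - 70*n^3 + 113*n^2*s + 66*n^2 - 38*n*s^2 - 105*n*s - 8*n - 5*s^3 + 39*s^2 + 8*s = -70*n^3 + 87*n^2 - 11*n - 5*s^3 + s^2*(54 - 38*n) + s*(113*n^2 - 141*n + 11)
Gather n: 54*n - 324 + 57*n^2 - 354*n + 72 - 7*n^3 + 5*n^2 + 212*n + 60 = -7*n^3 + 62*n^2 - 88*n - 192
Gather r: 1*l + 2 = l + 2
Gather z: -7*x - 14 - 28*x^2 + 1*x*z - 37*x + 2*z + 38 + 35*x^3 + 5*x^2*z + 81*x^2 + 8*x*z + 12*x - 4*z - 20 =35*x^3 + 53*x^2 - 32*x + z*(5*x^2 + 9*x - 2) + 4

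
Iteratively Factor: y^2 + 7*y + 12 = (y + 3)*(y + 4)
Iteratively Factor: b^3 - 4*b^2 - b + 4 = (b - 1)*(b^2 - 3*b - 4) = (b - 4)*(b - 1)*(b + 1)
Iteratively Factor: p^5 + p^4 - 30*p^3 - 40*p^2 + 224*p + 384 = (p + 4)*(p^4 - 3*p^3 - 18*p^2 + 32*p + 96) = (p + 2)*(p + 4)*(p^3 - 5*p^2 - 8*p + 48) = (p + 2)*(p + 3)*(p + 4)*(p^2 - 8*p + 16) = (p - 4)*(p + 2)*(p + 3)*(p + 4)*(p - 4)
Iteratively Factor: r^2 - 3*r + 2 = (r - 1)*(r - 2)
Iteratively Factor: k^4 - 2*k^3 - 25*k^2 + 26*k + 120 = (k - 3)*(k^3 + k^2 - 22*k - 40) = (k - 5)*(k - 3)*(k^2 + 6*k + 8) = (k - 5)*(k - 3)*(k + 4)*(k + 2)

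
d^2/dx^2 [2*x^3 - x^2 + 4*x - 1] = 12*x - 2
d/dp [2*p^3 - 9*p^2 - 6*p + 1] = 6*p^2 - 18*p - 6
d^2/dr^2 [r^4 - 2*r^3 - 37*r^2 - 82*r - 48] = 12*r^2 - 12*r - 74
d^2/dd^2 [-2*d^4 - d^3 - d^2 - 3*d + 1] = -24*d^2 - 6*d - 2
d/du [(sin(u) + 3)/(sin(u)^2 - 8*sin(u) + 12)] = (-6*sin(u) + cos(u)^2 + 35)*cos(u)/(sin(u)^2 - 8*sin(u) + 12)^2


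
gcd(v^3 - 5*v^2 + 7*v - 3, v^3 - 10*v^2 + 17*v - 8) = v^2 - 2*v + 1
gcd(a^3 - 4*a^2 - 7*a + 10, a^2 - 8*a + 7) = a - 1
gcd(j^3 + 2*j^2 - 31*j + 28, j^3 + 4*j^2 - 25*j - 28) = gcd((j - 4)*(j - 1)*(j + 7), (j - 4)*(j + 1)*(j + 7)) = j^2 + 3*j - 28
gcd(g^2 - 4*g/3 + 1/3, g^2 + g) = 1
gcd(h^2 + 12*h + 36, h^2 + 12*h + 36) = h^2 + 12*h + 36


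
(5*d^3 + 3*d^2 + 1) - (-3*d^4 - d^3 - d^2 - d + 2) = 3*d^4 + 6*d^3 + 4*d^2 + d - 1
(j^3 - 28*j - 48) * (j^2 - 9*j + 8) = j^5 - 9*j^4 - 20*j^3 + 204*j^2 + 208*j - 384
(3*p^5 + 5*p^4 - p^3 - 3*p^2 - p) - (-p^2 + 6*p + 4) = 3*p^5 + 5*p^4 - p^3 - 2*p^2 - 7*p - 4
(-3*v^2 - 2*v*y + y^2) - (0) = -3*v^2 - 2*v*y + y^2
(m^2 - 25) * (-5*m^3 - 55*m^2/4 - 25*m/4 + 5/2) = -5*m^5 - 55*m^4/4 + 475*m^3/4 + 1385*m^2/4 + 625*m/4 - 125/2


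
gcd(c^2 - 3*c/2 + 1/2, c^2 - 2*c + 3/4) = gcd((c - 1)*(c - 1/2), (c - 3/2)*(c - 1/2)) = c - 1/2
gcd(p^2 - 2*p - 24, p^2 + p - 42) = p - 6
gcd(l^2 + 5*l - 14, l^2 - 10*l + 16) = l - 2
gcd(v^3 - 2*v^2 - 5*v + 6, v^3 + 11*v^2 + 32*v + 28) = v + 2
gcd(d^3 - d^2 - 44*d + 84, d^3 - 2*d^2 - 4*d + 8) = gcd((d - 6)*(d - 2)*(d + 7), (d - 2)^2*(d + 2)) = d - 2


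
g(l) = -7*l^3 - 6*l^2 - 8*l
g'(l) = -21*l^2 - 12*l - 8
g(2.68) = -199.28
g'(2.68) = -190.99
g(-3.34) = 220.60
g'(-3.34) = -202.19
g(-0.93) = 7.88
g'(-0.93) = -15.00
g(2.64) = -191.74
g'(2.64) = -186.04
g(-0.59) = 4.07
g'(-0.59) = -8.23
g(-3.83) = 335.90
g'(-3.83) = -270.09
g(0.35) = -3.84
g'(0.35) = -14.77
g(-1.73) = 32.13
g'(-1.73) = -50.09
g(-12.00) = 11328.00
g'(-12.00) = -2888.00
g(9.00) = -5661.00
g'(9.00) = -1817.00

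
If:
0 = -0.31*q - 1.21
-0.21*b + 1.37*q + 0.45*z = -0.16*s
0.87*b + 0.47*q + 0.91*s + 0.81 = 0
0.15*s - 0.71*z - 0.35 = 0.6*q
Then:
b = -8.37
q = -3.90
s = 9.13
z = 4.73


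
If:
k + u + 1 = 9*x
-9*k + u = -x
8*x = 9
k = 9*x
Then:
No Solution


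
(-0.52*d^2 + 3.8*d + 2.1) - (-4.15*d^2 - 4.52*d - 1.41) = 3.63*d^2 + 8.32*d + 3.51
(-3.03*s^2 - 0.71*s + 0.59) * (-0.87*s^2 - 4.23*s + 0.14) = 2.6361*s^4 + 13.4346*s^3 + 2.0658*s^2 - 2.5951*s + 0.0826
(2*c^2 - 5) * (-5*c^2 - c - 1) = -10*c^4 - 2*c^3 + 23*c^2 + 5*c + 5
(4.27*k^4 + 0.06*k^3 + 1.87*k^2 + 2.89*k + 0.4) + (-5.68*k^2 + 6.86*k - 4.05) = 4.27*k^4 + 0.06*k^3 - 3.81*k^2 + 9.75*k - 3.65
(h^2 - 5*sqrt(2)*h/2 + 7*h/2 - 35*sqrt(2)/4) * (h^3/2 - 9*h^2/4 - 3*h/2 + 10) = h^5/2 - 5*sqrt(2)*h^4/4 - h^4/2 - 75*h^3/8 + 5*sqrt(2)*h^3/4 + 19*h^2/4 + 375*sqrt(2)*h^2/16 - 95*sqrt(2)*h/8 + 35*h - 175*sqrt(2)/2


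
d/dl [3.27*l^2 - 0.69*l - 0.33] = 6.54*l - 0.69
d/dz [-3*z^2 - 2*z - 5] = -6*z - 2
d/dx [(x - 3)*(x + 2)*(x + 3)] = 3*x^2 + 4*x - 9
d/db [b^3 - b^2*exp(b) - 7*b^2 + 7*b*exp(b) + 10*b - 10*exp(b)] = -b^2*exp(b) + 3*b^2 + 5*b*exp(b) - 14*b - 3*exp(b) + 10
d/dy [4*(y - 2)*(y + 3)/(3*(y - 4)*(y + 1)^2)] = 4*(-y^3 - y^2 + 14*y - 46)/(3*(y^5 - 5*y^4 - 5*y^3 + 25*y^2 + 40*y + 16))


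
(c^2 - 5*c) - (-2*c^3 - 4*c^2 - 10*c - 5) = 2*c^3 + 5*c^2 + 5*c + 5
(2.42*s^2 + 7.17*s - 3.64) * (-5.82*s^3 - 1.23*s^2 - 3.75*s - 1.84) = -14.0844*s^5 - 44.706*s^4 + 3.2907*s^3 - 26.8631*s^2 + 0.4572*s + 6.6976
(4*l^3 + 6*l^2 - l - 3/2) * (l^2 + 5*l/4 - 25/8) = 4*l^5 + 11*l^4 - 6*l^3 - 43*l^2/2 + 5*l/4 + 75/16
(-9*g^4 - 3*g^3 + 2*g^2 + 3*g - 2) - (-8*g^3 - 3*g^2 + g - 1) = -9*g^4 + 5*g^3 + 5*g^2 + 2*g - 1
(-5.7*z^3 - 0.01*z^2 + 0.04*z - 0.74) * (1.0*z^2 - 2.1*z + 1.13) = -5.7*z^5 + 11.96*z^4 - 6.38*z^3 - 0.8353*z^2 + 1.5992*z - 0.8362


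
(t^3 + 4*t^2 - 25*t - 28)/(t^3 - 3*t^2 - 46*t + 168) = (t + 1)/(t - 6)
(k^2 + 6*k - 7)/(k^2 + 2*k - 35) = (k - 1)/(k - 5)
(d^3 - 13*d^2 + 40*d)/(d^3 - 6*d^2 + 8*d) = (d^2 - 13*d + 40)/(d^2 - 6*d + 8)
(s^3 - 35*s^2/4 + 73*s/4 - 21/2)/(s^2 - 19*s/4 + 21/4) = (s^2 - 7*s + 6)/(s - 3)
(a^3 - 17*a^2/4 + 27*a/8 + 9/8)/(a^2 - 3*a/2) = a - 11/4 - 3/(4*a)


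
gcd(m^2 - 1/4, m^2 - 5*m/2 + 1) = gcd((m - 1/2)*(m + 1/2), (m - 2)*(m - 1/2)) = m - 1/2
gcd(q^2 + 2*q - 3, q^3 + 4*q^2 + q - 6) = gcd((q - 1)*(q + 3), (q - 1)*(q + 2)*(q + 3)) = q^2 + 2*q - 3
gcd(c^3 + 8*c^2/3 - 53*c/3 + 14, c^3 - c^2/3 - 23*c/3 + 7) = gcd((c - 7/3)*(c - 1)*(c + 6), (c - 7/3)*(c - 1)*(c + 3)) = c^2 - 10*c/3 + 7/3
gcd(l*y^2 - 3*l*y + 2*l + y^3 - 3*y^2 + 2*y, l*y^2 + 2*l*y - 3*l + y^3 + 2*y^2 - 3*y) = l*y - l + y^2 - y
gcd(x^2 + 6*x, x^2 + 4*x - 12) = x + 6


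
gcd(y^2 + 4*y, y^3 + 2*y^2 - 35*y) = y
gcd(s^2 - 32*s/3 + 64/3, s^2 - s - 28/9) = 1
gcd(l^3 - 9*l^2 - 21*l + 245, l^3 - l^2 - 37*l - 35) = l^2 - 2*l - 35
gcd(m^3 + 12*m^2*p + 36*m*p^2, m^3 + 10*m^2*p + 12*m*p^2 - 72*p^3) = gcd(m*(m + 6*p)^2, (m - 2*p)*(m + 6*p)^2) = m^2 + 12*m*p + 36*p^2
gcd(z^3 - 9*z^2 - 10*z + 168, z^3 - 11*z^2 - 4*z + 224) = z^2 - 3*z - 28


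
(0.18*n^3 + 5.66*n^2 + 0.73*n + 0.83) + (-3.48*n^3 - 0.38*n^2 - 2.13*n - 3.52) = -3.3*n^3 + 5.28*n^2 - 1.4*n - 2.69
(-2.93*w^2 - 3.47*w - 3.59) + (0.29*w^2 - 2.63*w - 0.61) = -2.64*w^2 - 6.1*w - 4.2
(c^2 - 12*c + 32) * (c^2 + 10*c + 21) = c^4 - 2*c^3 - 67*c^2 + 68*c + 672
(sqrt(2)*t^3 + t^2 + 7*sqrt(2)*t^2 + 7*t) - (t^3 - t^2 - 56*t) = -t^3 + sqrt(2)*t^3 + 2*t^2 + 7*sqrt(2)*t^2 + 63*t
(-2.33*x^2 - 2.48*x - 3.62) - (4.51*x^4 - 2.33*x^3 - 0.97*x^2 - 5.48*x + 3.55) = -4.51*x^4 + 2.33*x^3 - 1.36*x^2 + 3.0*x - 7.17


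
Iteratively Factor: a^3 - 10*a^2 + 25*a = (a - 5)*(a^2 - 5*a) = (a - 5)^2*(a)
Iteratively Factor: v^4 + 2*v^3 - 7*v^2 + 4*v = (v + 4)*(v^3 - 2*v^2 + v) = v*(v + 4)*(v^2 - 2*v + 1) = v*(v - 1)*(v + 4)*(v - 1)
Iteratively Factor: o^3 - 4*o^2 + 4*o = (o - 2)*(o^2 - 2*o) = (o - 2)^2*(o)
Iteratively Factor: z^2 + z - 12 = (z - 3)*(z + 4)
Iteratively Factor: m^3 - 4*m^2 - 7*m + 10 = (m - 1)*(m^2 - 3*m - 10) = (m - 5)*(m - 1)*(m + 2)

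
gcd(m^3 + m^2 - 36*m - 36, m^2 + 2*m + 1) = m + 1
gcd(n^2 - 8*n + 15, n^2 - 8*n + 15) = n^2 - 8*n + 15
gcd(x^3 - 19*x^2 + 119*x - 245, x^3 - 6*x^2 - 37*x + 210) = x^2 - 12*x + 35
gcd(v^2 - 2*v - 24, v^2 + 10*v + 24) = v + 4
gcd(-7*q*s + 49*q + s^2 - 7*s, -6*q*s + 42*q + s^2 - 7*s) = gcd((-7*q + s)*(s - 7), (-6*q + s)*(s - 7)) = s - 7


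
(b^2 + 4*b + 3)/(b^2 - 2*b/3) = 3*(b^2 + 4*b + 3)/(b*(3*b - 2))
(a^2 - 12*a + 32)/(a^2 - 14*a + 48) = (a - 4)/(a - 6)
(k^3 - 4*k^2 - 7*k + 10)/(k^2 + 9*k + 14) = (k^2 - 6*k + 5)/(k + 7)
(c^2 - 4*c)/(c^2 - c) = (c - 4)/(c - 1)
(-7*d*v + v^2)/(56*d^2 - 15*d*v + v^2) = v/(-8*d + v)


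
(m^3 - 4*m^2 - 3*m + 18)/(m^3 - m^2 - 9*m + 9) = (m^2 - m - 6)/(m^2 + 2*m - 3)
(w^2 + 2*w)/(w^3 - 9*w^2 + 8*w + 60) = w/(w^2 - 11*w + 30)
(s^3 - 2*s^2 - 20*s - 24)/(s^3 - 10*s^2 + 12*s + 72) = (s + 2)/(s - 6)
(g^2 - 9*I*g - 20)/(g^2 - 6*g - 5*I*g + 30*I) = (g - 4*I)/(g - 6)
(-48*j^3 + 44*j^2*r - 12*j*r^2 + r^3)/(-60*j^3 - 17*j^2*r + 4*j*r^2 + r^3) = (12*j^2 - 8*j*r + r^2)/(15*j^2 + 8*j*r + r^2)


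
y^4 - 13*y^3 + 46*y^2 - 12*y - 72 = (y - 6)^2*(y - 2)*(y + 1)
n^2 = n^2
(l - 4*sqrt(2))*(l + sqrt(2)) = l^2 - 3*sqrt(2)*l - 8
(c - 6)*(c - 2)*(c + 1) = c^3 - 7*c^2 + 4*c + 12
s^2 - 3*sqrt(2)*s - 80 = (s - 8*sqrt(2))*(s + 5*sqrt(2))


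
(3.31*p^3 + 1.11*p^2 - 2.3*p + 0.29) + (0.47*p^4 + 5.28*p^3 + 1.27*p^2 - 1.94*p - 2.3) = 0.47*p^4 + 8.59*p^3 + 2.38*p^2 - 4.24*p - 2.01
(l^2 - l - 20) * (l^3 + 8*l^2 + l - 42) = l^5 + 7*l^4 - 27*l^3 - 203*l^2 + 22*l + 840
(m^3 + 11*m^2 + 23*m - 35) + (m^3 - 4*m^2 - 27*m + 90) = 2*m^3 + 7*m^2 - 4*m + 55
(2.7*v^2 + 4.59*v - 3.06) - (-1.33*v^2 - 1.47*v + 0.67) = 4.03*v^2 + 6.06*v - 3.73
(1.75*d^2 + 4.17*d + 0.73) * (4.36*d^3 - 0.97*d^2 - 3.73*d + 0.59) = 7.63*d^5 + 16.4837*d^4 - 7.3896*d^3 - 15.2297*d^2 - 0.2626*d + 0.4307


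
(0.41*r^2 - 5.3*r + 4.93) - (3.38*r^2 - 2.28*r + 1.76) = -2.97*r^2 - 3.02*r + 3.17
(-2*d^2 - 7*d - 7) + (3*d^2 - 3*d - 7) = d^2 - 10*d - 14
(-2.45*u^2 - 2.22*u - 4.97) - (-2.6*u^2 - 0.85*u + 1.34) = 0.15*u^2 - 1.37*u - 6.31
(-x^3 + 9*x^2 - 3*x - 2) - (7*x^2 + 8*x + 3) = -x^3 + 2*x^2 - 11*x - 5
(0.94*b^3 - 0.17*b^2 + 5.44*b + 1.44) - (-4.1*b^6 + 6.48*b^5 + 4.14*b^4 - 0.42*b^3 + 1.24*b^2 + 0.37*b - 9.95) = 4.1*b^6 - 6.48*b^5 - 4.14*b^4 + 1.36*b^3 - 1.41*b^2 + 5.07*b + 11.39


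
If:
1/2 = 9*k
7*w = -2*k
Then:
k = 1/18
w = -1/63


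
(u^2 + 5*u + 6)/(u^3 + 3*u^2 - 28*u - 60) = (u + 3)/(u^2 + u - 30)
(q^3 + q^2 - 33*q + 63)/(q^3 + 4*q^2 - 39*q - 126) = (q^2 - 6*q + 9)/(q^2 - 3*q - 18)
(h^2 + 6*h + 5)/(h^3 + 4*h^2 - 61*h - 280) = (h + 1)/(h^2 - h - 56)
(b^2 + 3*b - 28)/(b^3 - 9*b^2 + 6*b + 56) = (b + 7)/(b^2 - 5*b - 14)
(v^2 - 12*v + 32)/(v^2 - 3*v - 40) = (v - 4)/(v + 5)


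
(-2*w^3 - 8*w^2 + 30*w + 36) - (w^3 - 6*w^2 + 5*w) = -3*w^3 - 2*w^2 + 25*w + 36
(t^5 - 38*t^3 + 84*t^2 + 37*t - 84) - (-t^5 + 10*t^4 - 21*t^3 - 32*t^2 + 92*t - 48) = 2*t^5 - 10*t^4 - 17*t^3 + 116*t^2 - 55*t - 36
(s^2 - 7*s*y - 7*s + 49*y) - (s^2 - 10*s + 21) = -7*s*y + 3*s + 49*y - 21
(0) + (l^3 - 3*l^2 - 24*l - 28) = l^3 - 3*l^2 - 24*l - 28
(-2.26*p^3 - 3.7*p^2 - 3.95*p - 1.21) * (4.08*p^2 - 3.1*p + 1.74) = -9.2208*p^5 - 8.09*p^4 - 8.5784*p^3 + 0.870200000000001*p^2 - 3.122*p - 2.1054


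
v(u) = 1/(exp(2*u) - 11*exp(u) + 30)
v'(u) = (-2*exp(2*u) + 11*exp(u))/(exp(2*u) - 11*exp(u) + 30)^2 = (11 - 2*exp(u))*exp(u)/(exp(2*u) - 11*exp(u) + 30)^2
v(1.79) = -95.82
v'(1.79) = -53831.43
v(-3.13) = 0.03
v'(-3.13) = 0.00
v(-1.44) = 0.04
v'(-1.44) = 0.00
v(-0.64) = 0.04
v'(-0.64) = 0.01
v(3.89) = 0.00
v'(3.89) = -0.00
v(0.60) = 0.08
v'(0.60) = 0.08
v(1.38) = 0.48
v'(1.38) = 2.81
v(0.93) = 0.12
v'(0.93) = 0.21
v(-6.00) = 0.03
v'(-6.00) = 0.00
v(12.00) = 0.00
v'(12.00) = 0.00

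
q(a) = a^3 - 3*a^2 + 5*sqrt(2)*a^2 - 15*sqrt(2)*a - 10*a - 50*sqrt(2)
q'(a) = 3*a^2 - 6*a + 10*sqrt(2)*a - 15*sqrt(2) - 10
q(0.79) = -92.34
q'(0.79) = -22.91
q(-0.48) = -54.90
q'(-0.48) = -34.43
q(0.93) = -95.41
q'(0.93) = -21.05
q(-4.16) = 57.60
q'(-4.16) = -13.17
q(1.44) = -104.23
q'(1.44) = -13.27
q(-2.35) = 12.14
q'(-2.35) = -33.78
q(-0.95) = -38.24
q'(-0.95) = -36.24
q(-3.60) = 47.76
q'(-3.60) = -21.64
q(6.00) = 104.57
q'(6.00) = 125.64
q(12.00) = 1868.96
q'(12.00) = 498.49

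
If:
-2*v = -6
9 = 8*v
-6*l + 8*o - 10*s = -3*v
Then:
No Solution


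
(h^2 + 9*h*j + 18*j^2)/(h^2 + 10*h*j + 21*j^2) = (h + 6*j)/(h + 7*j)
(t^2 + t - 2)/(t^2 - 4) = (t - 1)/(t - 2)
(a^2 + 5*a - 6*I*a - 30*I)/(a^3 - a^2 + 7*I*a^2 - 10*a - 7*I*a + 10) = (a^2 + a*(5 - 6*I) - 30*I)/(a^3 + a^2*(-1 + 7*I) - a*(10 + 7*I) + 10)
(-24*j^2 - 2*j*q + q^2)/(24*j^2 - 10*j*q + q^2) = (4*j + q)/(-4*j + q)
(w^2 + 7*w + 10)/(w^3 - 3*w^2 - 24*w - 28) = (w + 5)/(w^2 - 5*w - 14)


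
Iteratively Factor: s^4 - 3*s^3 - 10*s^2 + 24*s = (s - 4)*(s^3 + s^2 - 6*s) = (s - 4)*(s + 3)*(s^2 - 2*s) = (s - 4)*(s - 2)*(s + 3)*(s)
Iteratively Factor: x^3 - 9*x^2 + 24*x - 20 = (x - 2)*(x^2 - 7*x + 10) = (x - 2)^2*(x - 5)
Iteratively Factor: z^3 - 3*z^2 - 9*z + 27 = (z - 3)*(z^2 - 9) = (z - 3)^2*(z + 3)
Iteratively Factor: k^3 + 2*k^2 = (k + 2)*(k^2) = k*(k + 2)*(k)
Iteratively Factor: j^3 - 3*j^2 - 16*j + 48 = (j + 4)*(j^2 - 7*j + 12) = (j - 4)*(j + 4)*(j - 3)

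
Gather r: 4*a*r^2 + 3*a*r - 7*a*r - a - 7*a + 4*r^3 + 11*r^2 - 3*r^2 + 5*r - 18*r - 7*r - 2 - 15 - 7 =-8*a + 4*r^3 + r^2*(4*a + 8) + r*(-4*a - 20) - 24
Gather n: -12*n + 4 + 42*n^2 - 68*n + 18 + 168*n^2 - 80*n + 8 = 210*n^2 - 160*n + 30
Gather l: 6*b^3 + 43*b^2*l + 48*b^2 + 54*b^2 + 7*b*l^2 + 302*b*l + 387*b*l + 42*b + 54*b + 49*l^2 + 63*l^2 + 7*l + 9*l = 6*b^3 + 102*b^2 + 96*b + l^2*(7*b + 112) + l*(43*b^2 + 689*b + 16)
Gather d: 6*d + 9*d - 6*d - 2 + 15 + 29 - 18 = 9*d + 24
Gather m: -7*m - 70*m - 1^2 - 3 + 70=66 - 77*m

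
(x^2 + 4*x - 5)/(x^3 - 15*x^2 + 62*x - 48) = (x + 5)/(x^2 - 14*x + 48)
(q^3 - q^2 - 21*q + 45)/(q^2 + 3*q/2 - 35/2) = 2*(q^2 - 6*q + 9)/(2*q - 7)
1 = 1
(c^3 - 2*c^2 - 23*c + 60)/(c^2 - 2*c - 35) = (c^2 - 7*c + 12)/(c - 7)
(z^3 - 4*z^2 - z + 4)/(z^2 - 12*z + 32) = (z^2 - 1)/(z - 8)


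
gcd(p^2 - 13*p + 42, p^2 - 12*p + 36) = p - 6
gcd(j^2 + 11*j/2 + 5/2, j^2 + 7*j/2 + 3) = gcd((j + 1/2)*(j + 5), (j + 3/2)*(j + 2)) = 1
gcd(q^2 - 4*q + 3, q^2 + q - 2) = q - 1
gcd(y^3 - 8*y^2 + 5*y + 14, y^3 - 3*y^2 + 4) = y^2 - y - 2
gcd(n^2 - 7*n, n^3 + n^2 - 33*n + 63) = 1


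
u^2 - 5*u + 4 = (u - 4)*(u - 1)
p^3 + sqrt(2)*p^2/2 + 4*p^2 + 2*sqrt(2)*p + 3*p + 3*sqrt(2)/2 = (p + 1)*(p + 3)*(p + sqrt(2)/2)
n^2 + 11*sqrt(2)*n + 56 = (n + 4*sqrt(2))*(n + 7*sqrt(2))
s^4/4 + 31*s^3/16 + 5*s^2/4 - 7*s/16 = s*(s/4 + 1/4)*(s - 1/4)*(s + 7)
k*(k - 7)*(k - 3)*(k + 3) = k^4 - 7*k^3 - 9*k^2 + 63*k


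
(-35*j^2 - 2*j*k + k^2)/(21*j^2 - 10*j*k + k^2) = (-5*j - k)/(3*j - k)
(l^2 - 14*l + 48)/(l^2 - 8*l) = (l - 6)/l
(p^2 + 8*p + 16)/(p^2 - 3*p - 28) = (p + 4)/(p - 7)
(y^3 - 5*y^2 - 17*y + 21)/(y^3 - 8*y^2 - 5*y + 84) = (y - 1)/(y - 4)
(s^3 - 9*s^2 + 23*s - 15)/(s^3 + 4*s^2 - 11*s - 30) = (s^2 - 6*s + 5)/(s^2 + 7*s + 10)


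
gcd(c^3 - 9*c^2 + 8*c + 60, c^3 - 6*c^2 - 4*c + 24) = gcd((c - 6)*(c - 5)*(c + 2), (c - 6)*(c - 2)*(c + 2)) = c^2 - 4*c - 12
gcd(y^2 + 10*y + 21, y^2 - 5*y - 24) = y + 3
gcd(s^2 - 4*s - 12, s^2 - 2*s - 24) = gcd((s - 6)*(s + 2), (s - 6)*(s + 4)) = s - 6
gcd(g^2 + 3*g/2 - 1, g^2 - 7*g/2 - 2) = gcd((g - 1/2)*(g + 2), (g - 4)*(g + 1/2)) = 1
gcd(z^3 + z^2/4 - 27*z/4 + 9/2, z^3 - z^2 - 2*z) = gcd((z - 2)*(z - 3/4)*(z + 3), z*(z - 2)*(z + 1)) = z - 2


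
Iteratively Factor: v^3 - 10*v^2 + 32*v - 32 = (v - 4)*(v^2 - 6*v + 8) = (v - 4)*(v - 2)*(v - 4)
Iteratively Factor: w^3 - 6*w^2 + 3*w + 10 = (w + 1)*(w^2 - 7*w + 10) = (w - 2)*(w + 1)*(w - 5)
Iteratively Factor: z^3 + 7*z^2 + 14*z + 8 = (z + 2)*(z^2 + 5*z + 4) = (z + 2)*(z + 4)*(z + 1)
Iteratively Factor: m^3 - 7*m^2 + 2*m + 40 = (m + 2)*(m^2 - 9*m + 20) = (m - 4)*(m + 2)*(m - 5)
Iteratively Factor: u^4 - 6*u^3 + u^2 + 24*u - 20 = (u + 2)*(u^3 - 8*u^2 + 17*u - 10) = (u - 2)*(u + 2)*(u^2 - 6*u + 5) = (u - 2)*(u - 1)*(u + 2)*(u - 5)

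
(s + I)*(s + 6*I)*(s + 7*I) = s^3 + 14*I*s^2 - 55*s - 42*I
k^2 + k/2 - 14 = (k - 7/2)*(k + 4)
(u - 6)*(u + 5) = u^2 - u - 30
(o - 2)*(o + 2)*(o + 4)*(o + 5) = o^4 + 9*o^3 + 16*o^2 - 36*o - 80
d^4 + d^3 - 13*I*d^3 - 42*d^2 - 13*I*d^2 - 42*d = d*(d + 1)*(d - 7*I)*(d - 6*I)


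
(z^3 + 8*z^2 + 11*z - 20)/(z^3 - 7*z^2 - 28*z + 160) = (z^2 + 3*z - 4)/(z^2 - 12*z + 32)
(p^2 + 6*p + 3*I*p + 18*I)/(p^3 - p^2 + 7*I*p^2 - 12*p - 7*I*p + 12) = (p + 6)/(p^2 + p*(-1 + 4*I) - 4*I)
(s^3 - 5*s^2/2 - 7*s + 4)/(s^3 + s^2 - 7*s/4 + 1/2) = 2*(s - 4)/(2*s - 1)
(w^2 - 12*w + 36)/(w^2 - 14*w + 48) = (w - 6)/(w - 8)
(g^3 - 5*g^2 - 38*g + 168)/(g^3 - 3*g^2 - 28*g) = (g^2 + 2*g - 24)/(g*(g + 4))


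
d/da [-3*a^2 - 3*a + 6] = -6*a - 3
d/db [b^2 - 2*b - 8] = 2*b - 2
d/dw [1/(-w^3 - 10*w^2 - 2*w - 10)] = (3*w^2 + 20*w + 2)/(w^3 + 10*w^2 + 2*w + 10)^2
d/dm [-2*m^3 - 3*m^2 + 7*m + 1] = -6*m^2 - 6*m + 7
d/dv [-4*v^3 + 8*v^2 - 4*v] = -12*v^2 + 16*v - 4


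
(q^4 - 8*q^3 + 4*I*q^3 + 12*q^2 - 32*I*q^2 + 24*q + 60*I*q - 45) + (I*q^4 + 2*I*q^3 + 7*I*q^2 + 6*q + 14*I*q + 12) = q^4 + I*q^4 - 8*q^3 + 6*I*q^3 + 12*q^2 - 25*I*q^2 + 30*q + 74*I*q - 33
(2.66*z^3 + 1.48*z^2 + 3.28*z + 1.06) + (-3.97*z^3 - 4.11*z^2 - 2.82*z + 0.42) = -1.31*z^3 - 2.63*z^2 + 0.46*z + 1.48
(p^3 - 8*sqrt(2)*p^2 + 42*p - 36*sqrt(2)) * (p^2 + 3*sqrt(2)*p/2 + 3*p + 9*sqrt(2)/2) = p^5 - 13*sqrt(2)*p^4/2 + 3*p^4 - 39*sqrt(2)*p^3/2 + 18*p^3 + 27*sqrt(2)*p^2 + 54*p^2 - 108*p + 81*sqrt(2)*p - 324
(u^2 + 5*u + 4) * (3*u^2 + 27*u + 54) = 3*u^4 + 42*u^3 + 201*u^2 + 378*u + 216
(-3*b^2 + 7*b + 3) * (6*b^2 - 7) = -18*b^4 + 42*b^3 + 39*b^2 - 49*b - 21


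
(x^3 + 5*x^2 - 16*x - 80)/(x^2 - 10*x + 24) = (x^2 + 9*x + 20)/(x - 6)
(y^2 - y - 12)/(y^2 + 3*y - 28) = (y + 3)/(y + 7)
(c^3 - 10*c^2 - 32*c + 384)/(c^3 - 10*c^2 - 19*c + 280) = (c^2 - 2*c - 48)/(c^2 - 2*c - 35)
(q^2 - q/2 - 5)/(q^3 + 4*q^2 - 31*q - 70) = (q - 5/2)/(q^2 + 2*q - 35)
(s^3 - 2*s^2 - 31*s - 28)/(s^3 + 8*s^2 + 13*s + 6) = (s^2 - 3*s - 28)/(s^2 + 7*s + 6)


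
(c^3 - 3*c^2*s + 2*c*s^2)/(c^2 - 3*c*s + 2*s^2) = c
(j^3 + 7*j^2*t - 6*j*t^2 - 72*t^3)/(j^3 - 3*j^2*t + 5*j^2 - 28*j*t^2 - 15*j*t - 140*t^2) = (-j^2 - 3*j*t + 18*t^2)/(-j^2 + 7*j*t - 5*j + 35*t)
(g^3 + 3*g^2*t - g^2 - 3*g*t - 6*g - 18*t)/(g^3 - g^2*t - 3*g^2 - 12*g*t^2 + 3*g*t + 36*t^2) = (-g - 2)/(-g + 4*t)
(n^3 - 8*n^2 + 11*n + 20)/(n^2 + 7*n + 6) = (n^2 - 9*n + 20)/(n + 6)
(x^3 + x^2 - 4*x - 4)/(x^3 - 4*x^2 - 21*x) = (-x^3 - x^2 + 4*x + 4)/(x*(-x^2 + 4*x + 21))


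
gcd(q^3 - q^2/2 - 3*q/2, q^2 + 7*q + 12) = 1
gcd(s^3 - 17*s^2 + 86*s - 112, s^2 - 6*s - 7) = s - 7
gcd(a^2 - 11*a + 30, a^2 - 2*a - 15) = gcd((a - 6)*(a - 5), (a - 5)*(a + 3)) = a - 5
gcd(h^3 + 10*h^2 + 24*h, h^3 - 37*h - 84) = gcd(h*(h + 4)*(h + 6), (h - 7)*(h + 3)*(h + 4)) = h + 4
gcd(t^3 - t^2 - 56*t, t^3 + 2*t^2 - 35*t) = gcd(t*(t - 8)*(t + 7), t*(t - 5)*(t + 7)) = t^2 + 7*t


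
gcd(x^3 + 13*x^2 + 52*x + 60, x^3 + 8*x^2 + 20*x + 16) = x + 2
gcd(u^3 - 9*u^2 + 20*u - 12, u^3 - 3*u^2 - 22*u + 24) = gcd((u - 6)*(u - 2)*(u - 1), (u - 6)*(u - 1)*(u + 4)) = u^2 - 7*u + 6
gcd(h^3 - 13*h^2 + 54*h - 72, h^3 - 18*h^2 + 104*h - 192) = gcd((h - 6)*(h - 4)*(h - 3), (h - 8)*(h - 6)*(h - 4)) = h^2 - 10*h + 24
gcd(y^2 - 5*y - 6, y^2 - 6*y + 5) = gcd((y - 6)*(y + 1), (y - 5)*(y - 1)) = 1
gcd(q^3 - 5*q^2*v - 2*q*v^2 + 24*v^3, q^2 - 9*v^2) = q - 3*v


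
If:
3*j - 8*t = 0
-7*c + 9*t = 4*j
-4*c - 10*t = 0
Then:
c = 0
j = 0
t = 0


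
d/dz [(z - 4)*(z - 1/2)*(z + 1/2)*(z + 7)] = 4*z^3 + 9*z^2 - 113*z/2 - 3/4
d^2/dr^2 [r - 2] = 0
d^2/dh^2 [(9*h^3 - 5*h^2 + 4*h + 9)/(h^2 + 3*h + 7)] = 2*(37*h^3 + 699*h^2 + 1320*h - 311)/(h^6 + 9*h^5 + 48*h^4 + 153*h^3 + 336*h^2 + 441*h + 343)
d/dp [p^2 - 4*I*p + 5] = 2*p - 4*I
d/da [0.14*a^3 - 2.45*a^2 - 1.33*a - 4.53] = 0.42*a^2 - 4.9*a - 1.33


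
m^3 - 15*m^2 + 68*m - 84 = (m - 7)*(m - 6)*(m - 2)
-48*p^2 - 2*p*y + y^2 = (-8*p + y)*(6*p + y)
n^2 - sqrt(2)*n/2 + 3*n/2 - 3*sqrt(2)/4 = (n + 3/2)*(n - sqrt(2)/2)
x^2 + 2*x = x*(x + 2)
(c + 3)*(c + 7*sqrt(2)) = c^2 + 3*c + 7*sqrt(2)*c + 21*sqrt(2)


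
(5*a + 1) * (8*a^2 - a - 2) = 40*a^3 + 3*a^2 - 11*a - 2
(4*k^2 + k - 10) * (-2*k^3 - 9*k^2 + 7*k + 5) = -8*k^5 - 38*k^4 + 39*k^3 + 117*k^2 - 65*k - 50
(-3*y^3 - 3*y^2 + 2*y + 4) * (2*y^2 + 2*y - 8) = -6*y^5 - 12*y^4 + 22*y^3 + 36*y^2 - 8*y - 32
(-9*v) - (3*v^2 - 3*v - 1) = -3*v^2 - 6*v + 1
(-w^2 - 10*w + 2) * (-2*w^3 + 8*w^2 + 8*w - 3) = 2*w^5 + 12*w^4 - 92*w^3 - 61*w^2 + 46*w - 6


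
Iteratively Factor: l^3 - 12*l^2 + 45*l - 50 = (l - 5)*(l^2 - 7*l + 10) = (l - 5)*(l - 2)*(l - 5)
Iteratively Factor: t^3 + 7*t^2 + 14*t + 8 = (t + 2)*(t^2 + 5*t + 4) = (t + 1)*(t + 2)*(t + 4)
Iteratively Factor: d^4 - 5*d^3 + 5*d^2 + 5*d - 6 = (d - 2)*(d^3 - 3*d^2 - d + 3) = (d - 2)*(d - 1)*(d^2 - 2*d - 3) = (d - 2)*(d - 1)*(d + 1)*(d - 3)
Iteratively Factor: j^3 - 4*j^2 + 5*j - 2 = (j - 2)*(j^2 - 2*j + 1) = (j - 2)*(j - 1)*(j - 1)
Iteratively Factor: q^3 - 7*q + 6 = (q + 3)*(q^2 - 3*q + 2) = (q - 1)*(q + 3)*(q - 2)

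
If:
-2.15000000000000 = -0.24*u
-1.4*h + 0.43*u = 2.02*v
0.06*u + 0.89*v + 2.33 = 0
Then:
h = 7.40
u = 8.96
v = -3.22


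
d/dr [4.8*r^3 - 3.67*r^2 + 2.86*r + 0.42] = 14.4*r^2 - 7.34*r + 2.86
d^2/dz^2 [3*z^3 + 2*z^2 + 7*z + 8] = 18*z + 4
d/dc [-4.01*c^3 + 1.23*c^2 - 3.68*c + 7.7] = -12.03*c^2 + 2.46*c - 3.68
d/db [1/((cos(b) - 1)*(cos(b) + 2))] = (sin(b) + sin(2*b))/((cos(b) - 1)^2*(cos(b) + 2)^2)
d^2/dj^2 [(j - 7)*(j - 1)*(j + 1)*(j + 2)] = 12*j^2 - 30*j - 30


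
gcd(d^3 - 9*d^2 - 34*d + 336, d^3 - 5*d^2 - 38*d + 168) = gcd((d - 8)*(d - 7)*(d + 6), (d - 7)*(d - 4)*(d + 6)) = d^2 - d - 42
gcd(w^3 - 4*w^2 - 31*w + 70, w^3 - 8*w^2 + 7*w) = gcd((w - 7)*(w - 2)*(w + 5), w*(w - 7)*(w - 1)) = w - 7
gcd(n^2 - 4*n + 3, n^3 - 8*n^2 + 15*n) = n - 3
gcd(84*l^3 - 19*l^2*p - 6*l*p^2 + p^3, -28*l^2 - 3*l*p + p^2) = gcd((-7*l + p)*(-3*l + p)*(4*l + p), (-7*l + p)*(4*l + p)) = -28*l^2 - 3*l*p + p^2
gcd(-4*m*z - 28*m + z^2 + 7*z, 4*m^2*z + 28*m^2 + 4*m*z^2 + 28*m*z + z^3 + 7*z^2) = z + 7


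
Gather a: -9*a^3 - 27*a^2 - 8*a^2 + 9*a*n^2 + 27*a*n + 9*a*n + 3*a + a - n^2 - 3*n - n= -9*a^3 - 35*a^2 + a*(9*n^2 + 36*n + 4) - n^2 - 4*n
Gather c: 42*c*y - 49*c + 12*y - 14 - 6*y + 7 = c*(42*y - 49) + 6*y - 7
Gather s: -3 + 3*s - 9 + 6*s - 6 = 9*s - 18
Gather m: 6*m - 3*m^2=-3*m^2 + 6*m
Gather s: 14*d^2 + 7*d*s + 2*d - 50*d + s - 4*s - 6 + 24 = 14*d^2 - 48*d + s*(7*d - 3) + 18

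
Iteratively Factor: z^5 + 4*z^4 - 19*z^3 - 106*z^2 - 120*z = (z - 5)*(z^4 + 9*z^3 + 26*z^2 + 24*z) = z*(z - 5)*(z^3 + 9*z^2 + 26*z + 24) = z*(z - 5)*(z + 3)*(z^2 + 6*z + 8) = z*(z - 5)*(z + 2)*(z + 3)*(z + 4)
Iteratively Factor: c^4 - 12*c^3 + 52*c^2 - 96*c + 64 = (c - 4)*(c^3 - 8*c^2 + 20*c - 16) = (c - 4)^2*(c^2 - 4*c + 4) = (c - 4)^2*(c - 2)*(c - 2)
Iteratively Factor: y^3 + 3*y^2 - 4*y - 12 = (y + 3)*(y^2 - 4) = (y - 2)*(y + 3)*(y + 2)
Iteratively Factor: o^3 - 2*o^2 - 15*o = (o - 5)*(o^2 + 3*o) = (o - 5)*(o + 3)*(o)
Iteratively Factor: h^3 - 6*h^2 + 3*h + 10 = (h - 5)*(h^2 - h - 2) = (h - 5)*(h + 1)*(h - 2)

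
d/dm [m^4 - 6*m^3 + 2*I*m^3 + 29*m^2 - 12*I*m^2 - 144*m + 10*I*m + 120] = 4*m^3 + m^2*(-18 + 6*I) + m*(58 - 24*I) - 144 + 10*I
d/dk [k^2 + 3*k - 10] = 2*k + 3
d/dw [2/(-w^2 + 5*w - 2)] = 2*(2*w - 5)/(w^2 - 5*w + 2)^2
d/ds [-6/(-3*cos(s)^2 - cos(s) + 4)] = 6*(6*cos(s) + 1)*sin(s)/(3*cos(s)^2 + cos(s) - 4)^2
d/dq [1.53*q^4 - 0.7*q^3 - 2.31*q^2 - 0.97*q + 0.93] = 6.12*q^3 - 2.1*q^2 - 4.62*q - 0.97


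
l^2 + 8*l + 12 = (l + 2)*(l + 6)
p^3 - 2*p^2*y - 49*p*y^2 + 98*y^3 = (p - 7*y)*(p - 2*y)*(p + 7*y)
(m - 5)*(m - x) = m^2 - m*x - 5*m + 5*x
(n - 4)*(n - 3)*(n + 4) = n^3 - 3*n^2 - 16*n + 48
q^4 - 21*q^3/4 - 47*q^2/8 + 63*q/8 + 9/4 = (q - 6)*(q - 1)*(q + 1/4)*(q + 3/2)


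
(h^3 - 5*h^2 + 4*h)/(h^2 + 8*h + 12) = h*(h^2 - 5*h + 4)/(h^2 + 8*h + 12)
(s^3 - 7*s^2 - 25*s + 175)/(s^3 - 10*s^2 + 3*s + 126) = (s^2 - 25)/(s^2 - 3*s - 18)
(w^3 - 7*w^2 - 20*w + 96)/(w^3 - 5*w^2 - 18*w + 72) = (w - 8)/(w - 6)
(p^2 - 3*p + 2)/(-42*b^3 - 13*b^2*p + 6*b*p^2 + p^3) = (-p^2 + 3*p - 2)/(42*b^3 + 13*b^2*p - 6*b*p^2 - p^3)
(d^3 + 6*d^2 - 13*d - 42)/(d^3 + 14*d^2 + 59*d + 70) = (d - 3)/(d + 5)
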